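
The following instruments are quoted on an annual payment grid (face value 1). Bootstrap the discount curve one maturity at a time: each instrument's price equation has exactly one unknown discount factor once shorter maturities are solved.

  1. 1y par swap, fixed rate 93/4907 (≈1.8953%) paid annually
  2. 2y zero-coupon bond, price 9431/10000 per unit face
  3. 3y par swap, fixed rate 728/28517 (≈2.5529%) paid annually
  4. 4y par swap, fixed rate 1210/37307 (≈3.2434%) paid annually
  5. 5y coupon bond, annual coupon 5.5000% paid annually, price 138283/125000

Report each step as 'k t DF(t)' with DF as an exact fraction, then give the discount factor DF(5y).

step 1 [1y] swap r/1=93/4907: DF=(1 − 93/4907·(0))/(1+93/4907) = 4907/5000 ≈ 0.981400
step 2 [2y] zero: DF = P = 9431/10000 ≈ 0.943100
step 3 [3y] swap r/1=728/28517: DF=(1 − 728/28517·(0.981400+0.943100))/(1+728/28517) = 1159/1250 ≈ 0.927200
step 4 [4y] swap r/1=1210/37307: DF=(1 − 1210/37307·(0.981400+0.943100+0.927200))/(1+1210/37307) = 879/1000 ≈ 0.879000
step 5 [5y] bond c/1=11/200: DF=(138283/125000 − 11/200·(0.981400+0.943100+0.927200+0.879000))/(1+11/200) = 8541/10000 ≈ 0.854100

1 1 4907/5000
2 2 9431/10000
3 3 1159/1250
4 4 879/1000
5 5 8541/10000
DF(5y) = 8541/10000 ≈ 0.854100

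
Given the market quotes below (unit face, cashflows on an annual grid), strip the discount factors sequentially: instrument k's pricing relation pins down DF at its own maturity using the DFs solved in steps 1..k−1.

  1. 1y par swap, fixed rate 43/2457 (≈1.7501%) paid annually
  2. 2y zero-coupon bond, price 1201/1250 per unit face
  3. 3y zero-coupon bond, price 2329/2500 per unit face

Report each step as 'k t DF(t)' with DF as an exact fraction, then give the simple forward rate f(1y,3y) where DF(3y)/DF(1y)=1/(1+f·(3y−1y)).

step 1 [1y] swap r/1=43/2457: DF=(1 − 43/2457·(0))/(1+43/2457) = 2457/2500 ≈ 0.982800
step 2 [2y] zero: DF = P = 1201/1250 ≈ 0.960800
step 3 [3y] zero: DF = P = 2329/2500 ≈ 0.931600

1 1 2457/2500
2 2 1201/1250
3 3 2329/2500
f(1y,3y) = ((2457/2500)/(2329/2500) − 1)/(2) = 64/2329 ≈ 2.7480%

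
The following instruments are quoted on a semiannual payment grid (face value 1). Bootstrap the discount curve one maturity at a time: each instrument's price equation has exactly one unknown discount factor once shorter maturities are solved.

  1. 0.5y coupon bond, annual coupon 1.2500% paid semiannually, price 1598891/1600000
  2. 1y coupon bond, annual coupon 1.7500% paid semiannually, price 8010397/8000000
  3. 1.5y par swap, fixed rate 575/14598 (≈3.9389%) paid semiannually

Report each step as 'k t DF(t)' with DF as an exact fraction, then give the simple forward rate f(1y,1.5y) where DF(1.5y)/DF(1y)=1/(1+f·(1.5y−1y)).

1 1/2 9931/10000
2 1 123/125
3 3/2 377/400
f(1y,1.5y) = ((123/125)/(377/400) − 1)/(1/2) = 166/1885 ≈ 8.8064%

step 1 [0.5y] bond c/2=1/160: DF=(1598891/1600000 − 1/160·(0))/(1+1/160) = 9931/10000 ≈ 0.993100
step 2 [1y] bond c/2=7/800: DF=(8010397/8000000 − 7/800·(0.993100))/(1+7/800) = 123/125 ≈ 0.984000
step 3 [1.5y] swap r/2=575/29196: DF=(1 − 575/29196·(0.993100+0.984000))/(1+575/29196) = 377/400 ≈ 0.942500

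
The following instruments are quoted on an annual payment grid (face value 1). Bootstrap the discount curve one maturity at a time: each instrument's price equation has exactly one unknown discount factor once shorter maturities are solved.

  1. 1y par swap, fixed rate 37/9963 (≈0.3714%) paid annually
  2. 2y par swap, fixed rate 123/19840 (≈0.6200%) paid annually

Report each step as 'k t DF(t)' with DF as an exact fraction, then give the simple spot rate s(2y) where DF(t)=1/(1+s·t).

step 1 [1y] swap r/1=37/9963: DF=(1 − 37/9963·(0))/(1+37/9963) = 9963/10000 ≈ 0.996300
step 2 [2y] swap r/1=123/19840: DF=(1 − 123/19840·(0.996300))/(1+123/19840) = 9877/10000 ≈ 0.987700

1 1 9963/10000
2 2 9877/10000
s(2y) = (1/(9877/10000) − 1)/(2) = 123/19754 ≈ 0.6227%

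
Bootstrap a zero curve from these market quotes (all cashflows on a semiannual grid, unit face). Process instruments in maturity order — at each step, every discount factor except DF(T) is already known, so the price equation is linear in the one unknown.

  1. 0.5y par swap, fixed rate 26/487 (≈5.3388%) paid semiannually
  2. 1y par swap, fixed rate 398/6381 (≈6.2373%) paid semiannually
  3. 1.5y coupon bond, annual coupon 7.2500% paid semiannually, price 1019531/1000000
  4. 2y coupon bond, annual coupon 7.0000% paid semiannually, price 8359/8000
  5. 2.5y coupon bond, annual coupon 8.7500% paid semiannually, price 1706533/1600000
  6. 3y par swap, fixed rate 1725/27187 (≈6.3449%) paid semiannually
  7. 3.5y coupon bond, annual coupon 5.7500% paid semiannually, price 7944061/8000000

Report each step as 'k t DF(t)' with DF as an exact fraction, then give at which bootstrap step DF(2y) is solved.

step 1 [0.5y] swap r/2=13/487: DF=(1 − 13/487·(0))/(1+13/487) = 487/500 ≈ 0.974000
step 2 [1y] swap r/2=199/6381: DF=(1 − 199/6381·(0.974000))/(1+199/6381) = 9403/10000 ≈ 0.940300
step 3 [1.5y] bond c/2=29/800: DF=(1019531/1000000 − 29/800·(0.974000+0.940300))/(1+29/800) = 9169/10000 ≈ 0.916900
step 4 [2y] bond c/2=7/200: DF=(8359/8000 − 7/200·(0.974000+0.940300+0.916900))/(1+7/200) = 4569/5000 ≈ 0.913800
step 5 [2.5y] bond c/2=7/160: DF=(1706533/1600000 − 7/160·(0.974000+0.940300+0.916900+0.913800))/(1+7/160) = 8649/10000 ≈ 0.864900
step 6 [3y] swap r/2=1725/54374: DF=(1 − 1725/54374·(0.974000+0.940300+0.916900+0.913800+0.864900))/(1+1725/54374) = 331/400 ≈ 0.827500
step 7 [3.5y] bond c/2=23/800: DF=(7944061/8000000 − 23/800·(0.974000+0.940300+0.916900+0.913800+0.864900+0.827500))/(1+23/800) = 8133/10000 ≈ 0.813300

1 1/2 487/500
2 1 9403/10000
3 3/2 9169/10000
4 2 4569/5000
5 5/2 8649/10000
6 3 331/400
7 7/2 8133/10000
DF(2y) is solved at step 4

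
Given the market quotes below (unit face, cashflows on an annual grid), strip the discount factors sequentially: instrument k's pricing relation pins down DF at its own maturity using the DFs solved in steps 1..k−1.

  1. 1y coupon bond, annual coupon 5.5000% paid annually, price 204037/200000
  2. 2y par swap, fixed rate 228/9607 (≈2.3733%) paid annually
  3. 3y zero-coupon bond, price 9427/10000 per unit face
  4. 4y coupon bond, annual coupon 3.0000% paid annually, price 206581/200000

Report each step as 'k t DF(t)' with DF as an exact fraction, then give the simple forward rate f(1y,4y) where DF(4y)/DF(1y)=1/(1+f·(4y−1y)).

step 1 [1y] bond c/1=11/200: DF=(204037/200000 − 11/200·(0))/(1+11/200) = 967/1000 ≈ 0.967000
step 2 [2y] swap r/1=228/9607: DF=(1 − 228/9607·(0.967000))/(1+228/9607) = 1193/1250 ≈ 0.954400
step 3 [3y] zero: DF = P = 9427/10000 ≈ 0.942700
step 4 [4y] bond c/1=3/100: DF=(206581/200000 − 3/100·(0.967000+0.954400+0.942700))/(1+3/100) = 4597/5000 ≈ 0.919400

1 1 967/1000
2 2 1193/1250
3 3 9427/10000
4 4 4597/5000
f(1y,4y) = ((967/1000)/(4597/5000) − 1)/(3) = 238/13791 ≈ 1.7258%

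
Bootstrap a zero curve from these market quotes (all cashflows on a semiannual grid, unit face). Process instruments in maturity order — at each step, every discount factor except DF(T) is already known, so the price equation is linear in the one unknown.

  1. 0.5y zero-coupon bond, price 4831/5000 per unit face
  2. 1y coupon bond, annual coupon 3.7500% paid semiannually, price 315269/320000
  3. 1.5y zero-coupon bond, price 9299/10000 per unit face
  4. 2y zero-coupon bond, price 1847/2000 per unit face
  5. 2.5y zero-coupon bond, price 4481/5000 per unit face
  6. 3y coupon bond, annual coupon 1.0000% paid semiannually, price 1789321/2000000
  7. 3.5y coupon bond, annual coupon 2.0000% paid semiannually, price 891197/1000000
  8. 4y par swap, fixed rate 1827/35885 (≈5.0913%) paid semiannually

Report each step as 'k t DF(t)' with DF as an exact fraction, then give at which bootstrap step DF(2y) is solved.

1 1/2 4831/5000
2 1 9493/10000
3 3/2 9299/10000
4 2 1847/2000
5 5/2 4481/5000
6 3 867/1000
7 7/2 2069/2500
8 4 8173/10000
DF(2y) is solved at step 4

step 1 [0.5y] zero: DF = P = 4831/5000 ≈ 0.966200
step 2 [1y] bond c/2=3/160: DF=(315269/320000 − 3/160·(0.966200))/(1+3/160) = 9493/10000 ≈ 0.949300
step 3 [1.5y] zero: DF = P = 9299/10000 ≈ 0.929900
step 4 [2y] zero: DF = P = 1847/2000 ≈ 0.923500
step 5 [2.5y] zero: DF = P = 4481/5000 ≈ 0.896200
step 6 [3y] bond c/2=1/200: DF=(1789321/2000000 − 1/200·(0.966200+0.949300+0.929900+0.923500+0.896200))/(1+1/200) = 867/1000 ≈ 0.867000
step 7 [3.5y] bond c/2=1/100: DF=(891197/1000000 − 1/100·(0.966200+0.949300+0.929900+0.923500+0.896200+0.867000))/(1+1/100) = 2069/2500 ≈ 0.827600
step 8 [4y] swap r/2=1827/71770: DF=(1 − 1827/71770·(0.966200+0.949300+0.929900+0.923500+0.896200+0.867000+0.827600))/(1+1827/71770) = 8173/10000 ≈ 0.817300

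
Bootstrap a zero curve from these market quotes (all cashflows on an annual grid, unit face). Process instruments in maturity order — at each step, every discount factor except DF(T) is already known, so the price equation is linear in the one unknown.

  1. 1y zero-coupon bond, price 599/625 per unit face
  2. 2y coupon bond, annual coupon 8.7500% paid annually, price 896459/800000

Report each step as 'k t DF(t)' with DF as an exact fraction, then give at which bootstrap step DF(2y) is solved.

1 1 599/625
2 2 9533/10000
DF(2y) is solved at step 2

step 1 [1y] zero: DF = P = 599/625 ≈ 0.958400
step 2 [2y] bond c/1=7/80: DF=(896459/800000 − 7/80·(0.958400))/(1+7/80) = 9533/10000 ≈ 0.953300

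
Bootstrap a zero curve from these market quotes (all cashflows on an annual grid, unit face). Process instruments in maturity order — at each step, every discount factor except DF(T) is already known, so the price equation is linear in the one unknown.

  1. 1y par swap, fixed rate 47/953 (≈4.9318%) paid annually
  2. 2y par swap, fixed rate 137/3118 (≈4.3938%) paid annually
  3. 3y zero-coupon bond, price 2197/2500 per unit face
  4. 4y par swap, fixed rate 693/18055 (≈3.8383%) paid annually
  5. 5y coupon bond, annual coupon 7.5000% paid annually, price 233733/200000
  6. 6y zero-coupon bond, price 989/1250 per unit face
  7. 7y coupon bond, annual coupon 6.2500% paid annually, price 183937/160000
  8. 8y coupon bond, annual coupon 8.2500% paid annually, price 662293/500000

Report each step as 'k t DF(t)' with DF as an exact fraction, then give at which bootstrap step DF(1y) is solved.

step 1 [1y] swap r/1=47/953: DF=(1 − 47/953·(0))/(1+47/953) = 953/1000 ≈ 0.953000
step 2 [2y] swap r/1=137/3118: DF=(1 − 137/3118·(0.953000))/(1+137/3118) = 4589/5000 ≈ 0.917800
step 3 [3y] zero: DF = P = 2197/2500 ≈ 0.878800
step 4 [4y] swap r/1=693/18055: DF=(1 − 693/18055·(0.953000+0.917800+0.878800))/(1+693/18055) = 4307/5000 ≈ 0.861400
step 5 [5y] bond c/1=3/40: DF=(233733/200000 − 3/40·(0.953000+0.917800+0.878800+0.861400))/(1+3/40) = 522/625 ≈ 0.835200
step 6 [6y] zero: DF = P = 989/1250 ≈ 0.791200
step 7 [7y] bond c/1=1/16: DF=(183937/160000 − 1/16·(0.953000+0.917800+0.878800+0.861400+0.835200+0.791200))/(1+1/16) = 7739/10000 ≈ 0.773900
step 8 [8y] bond c/1=33/400: DF=(662293/500000 − 33/400·(0.953000+0.917800+0.878800+0.861400+0.835200+0.791200+0.773900))/(1+33/400) = 1531/2000 ≈ 0.765500

1 1 953/1000
2 2 4589/5000
3 3 2197/2500
4 4 4307/5000
5 5 522/625
6 6 989/1250
7 7 7739/10000
8 8 1531/2000
DF(1y) is solved at step 1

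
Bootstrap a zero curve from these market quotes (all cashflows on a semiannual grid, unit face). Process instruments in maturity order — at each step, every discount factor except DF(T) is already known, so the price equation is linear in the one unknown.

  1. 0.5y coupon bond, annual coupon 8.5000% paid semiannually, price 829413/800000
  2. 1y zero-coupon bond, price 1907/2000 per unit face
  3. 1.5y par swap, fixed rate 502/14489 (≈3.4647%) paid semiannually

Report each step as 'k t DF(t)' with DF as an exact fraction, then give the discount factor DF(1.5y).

step 1 [0.5y] bond c/2=17/400: DF=(829413/800000 − 17/400·(0))/(1+17/400) = 1989/2000 ≈ 0.994500
step 2 [1y] zero: DF = P = 1907/2000 ≈ 0.953500
step 3 [1.5y] swap r/2=251/14489: DF=(1 − 251/14489·(0.994500+0.953500))/(1+251/14489) = 4749/5000 ≈ 0.949800

1 1/2 1989/2000
2 1 1907/2000
3 3/2 4749/5000
DF(1.5y) = 4749/5000 ≈ 0.949800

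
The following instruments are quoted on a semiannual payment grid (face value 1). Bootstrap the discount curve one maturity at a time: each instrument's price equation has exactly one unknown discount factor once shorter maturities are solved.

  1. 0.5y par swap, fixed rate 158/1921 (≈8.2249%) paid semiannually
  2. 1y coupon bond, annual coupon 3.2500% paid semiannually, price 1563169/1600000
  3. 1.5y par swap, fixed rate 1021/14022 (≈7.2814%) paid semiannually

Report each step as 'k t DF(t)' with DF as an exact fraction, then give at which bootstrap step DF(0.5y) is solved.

1 1/2 1921/2000
2 1 473/500
3 3/2 8979/10000
DF(0.5y) is solved at step 1

step 1 [0.5y] swap r/2=79/1921: DF=(1 − 79/1921·(0))/(1+79/1921) = 1921/2000 ≈ 0.960500
step 2 [1y] bond c/2=13/800: DF=(1563169/1600000 − 13/800·(0.960500))/(1+13/800) = 473/500 ≈ 0.946000
step 3 [1.5y] swap r/2=1021/28044: DF=(1 − 1021/28044·(0.960500+0.946000))/(1+1021/28044) = 8979/10000 ≈ 0.897900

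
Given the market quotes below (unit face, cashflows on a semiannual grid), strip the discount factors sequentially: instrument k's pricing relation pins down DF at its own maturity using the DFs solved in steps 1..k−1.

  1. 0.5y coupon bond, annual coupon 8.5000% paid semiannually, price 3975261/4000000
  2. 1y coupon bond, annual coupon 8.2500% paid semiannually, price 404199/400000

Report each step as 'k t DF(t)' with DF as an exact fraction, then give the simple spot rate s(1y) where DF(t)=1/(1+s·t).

step 1 [0.5y] bond c/2=17/400: DF=(3975261/4000000 − 17/400·(0))/(1+17/400) = 9533/10000 ≈ 0.953300
step 2 [1y] bond c/2=33/800: DF=(404199/400000 − 33/800·(0.953300))/(1+33/800) = 9327/10000 ≈ 0.932700

1 1/2 9533/10000
2 1 9327/10000
s(1y) = (1/(9327/10000) − 1)/(1) = 673/9327 ≈ 7.2156%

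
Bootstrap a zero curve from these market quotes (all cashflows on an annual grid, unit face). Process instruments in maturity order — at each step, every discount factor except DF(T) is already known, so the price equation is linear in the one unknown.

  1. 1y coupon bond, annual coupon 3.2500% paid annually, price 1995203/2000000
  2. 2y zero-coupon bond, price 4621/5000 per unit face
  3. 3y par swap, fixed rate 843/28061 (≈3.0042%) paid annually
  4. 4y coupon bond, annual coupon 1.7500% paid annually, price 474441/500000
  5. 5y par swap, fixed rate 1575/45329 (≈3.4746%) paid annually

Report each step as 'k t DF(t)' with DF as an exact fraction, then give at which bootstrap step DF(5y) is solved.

step 1 [1y] bond c/1=13/400: DF=(1995203/2000000 − 13/400·(0))/(1+13/400) = 4831/5000 ≈ 0.966200
step 2 [2y] zero: DF = P = 4621/5000 ≈ 0.924200
step 3 [3y] swap r/1=843/28061: DF=(1 − 843/28061·(0.966200+0.924200))/(1+843/28061) = 9157/10000 ≈ 0.915700
step 4 [4y] bond c/1=7/400: DF=(474441/500000 − 7/400·(0.966200+0.924200+0.915700))/(1+7/400) = 8843/10000 ≈ 0.884300
step 5 [5y] swap r/1=1575/45329: DF=(1 − 1575/45329·(0.966200+0.924200+0.915700+0.884300))/(1+1575/45329) = 337/400 ≈ 0.842500

1 1 4831/5000
2 2 4621/5000
3 3 9157/10000
4 4 8843/10000
5 5 337/400
DF(5y) is solved at step 5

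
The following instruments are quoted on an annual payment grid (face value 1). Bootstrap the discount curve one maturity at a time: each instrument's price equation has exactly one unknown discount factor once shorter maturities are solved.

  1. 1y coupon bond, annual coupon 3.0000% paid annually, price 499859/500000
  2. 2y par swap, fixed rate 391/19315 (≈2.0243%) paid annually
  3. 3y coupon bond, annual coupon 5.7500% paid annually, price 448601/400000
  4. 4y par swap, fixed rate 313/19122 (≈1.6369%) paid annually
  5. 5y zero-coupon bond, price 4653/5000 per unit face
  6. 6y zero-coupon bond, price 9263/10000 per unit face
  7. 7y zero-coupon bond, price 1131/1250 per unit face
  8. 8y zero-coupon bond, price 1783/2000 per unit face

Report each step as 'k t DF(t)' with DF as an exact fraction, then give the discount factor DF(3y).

step 1 [1y] bond c/1=3/100: DF=(499859/500000 − 3/100·(0))/(1+3/100) = 4853/5000 ≈ 0.970600
step 2 [2y] swap r/1=391/19315: DF=(1 − 391/19315·(0.970600))/(1+391/19315) = 9609/10000 ≈ 0.960900
step 3 [3y] bond c/1=23/400: DF=(448601/400000 − 23/400·(0.970600+0.960900))/(1+23/400) = 1911/2000 ≈ 0.955500
step 4 [4y] swap r/1=313/19122: DF=(1 − 313/19122·(0.970600+0.960900+0.955500))/(1+313/19122) = 4687/5000 ≈ 0.937400
step 5 [5y] zero: DF = P = 4653/5000 ≈ 0.930600
step 6 [6y] zero: DF = P = 9263/10000 ≈ 0.926300
step 7 [7y] zero: DF = P = 1131/1250 ≈ 0.904800
step 8 [8y] zero: DF = P = 1783/2000 ≈ 0.891500

1 1 4853/5000
2 2 9609/10000
3 3 1911/2000
4 4 4687/5000
5 5 4653/5000
6 6 9263/10000
7 7 1131/1250
8 8 1783/2000
DF(3y) = 1911/2000 ≈ 0.955500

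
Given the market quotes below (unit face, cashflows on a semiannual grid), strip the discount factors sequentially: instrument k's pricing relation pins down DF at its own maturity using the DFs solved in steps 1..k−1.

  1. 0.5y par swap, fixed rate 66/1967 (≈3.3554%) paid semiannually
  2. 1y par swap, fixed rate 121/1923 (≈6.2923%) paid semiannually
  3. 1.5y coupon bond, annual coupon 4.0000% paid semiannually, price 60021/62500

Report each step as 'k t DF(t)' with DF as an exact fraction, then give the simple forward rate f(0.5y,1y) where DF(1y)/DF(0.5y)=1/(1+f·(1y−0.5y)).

step 1 [0.5y] swap r/2=33/1967: DF=(1 − 33/1967·(0))/(1+33/1967) = 1967/2000 ≈ 0.983500
step 2 [1y] swap r/2=121/3846: DF=(1 − 121/3846·(0.983500))/(1+121/3846) = 1879/2000 ≈ 0.939500
step 3 [1.5y] bond c/2=1/50: DF=(60021/62500 − 1/50·(0.983500+0.939500))/(1+1/50) = 4519/5000 ≈ 0.903800

1 1/2 1967/2000
2 1 1879/2000
3 3/2 4519/5000
f(0.5y,1y) = ((1967/2000)/(1879/2000) − 1)/(1/2) = 176/1879 ≈ 9.3667%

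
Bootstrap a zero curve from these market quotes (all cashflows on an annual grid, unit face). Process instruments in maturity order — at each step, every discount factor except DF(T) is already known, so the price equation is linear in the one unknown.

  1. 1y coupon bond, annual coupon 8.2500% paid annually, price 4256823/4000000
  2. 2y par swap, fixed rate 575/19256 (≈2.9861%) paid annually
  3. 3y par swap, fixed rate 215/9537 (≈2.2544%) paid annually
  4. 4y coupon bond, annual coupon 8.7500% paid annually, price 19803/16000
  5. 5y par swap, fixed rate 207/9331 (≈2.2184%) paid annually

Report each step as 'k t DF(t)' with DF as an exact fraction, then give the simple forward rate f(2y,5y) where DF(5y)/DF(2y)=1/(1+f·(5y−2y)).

step 1 [1y] bond c/1=33/400: DF=(4256823/4000000 − 33/400·(0))/(1+33/400) = 9831/10000 ≈ 0.983100
step 2 [2y] swap r/1=575/19256: DF=(1 − 575/19256·(0.983100))/(1+575/19256) = 377/400 ≈ 0.942500
step 3 [3y] swap r/1=215/9537: DF=(1 − 215/9537·(0.983100+0.942500))/(1+215/9537) = 1871/2000 ≈ 0.935500
step 4 [4y] bond c/1=7/80: DF=(19803/16000 − 7/80·(0.983100+0.942500+0.935500))/(1+7/80) = 9079/10000 ≈ 0.907900
step 5 [5y] swap r/1=207/9331: DF=(1 − 207/9331·(0.983100+0.942500+0.935500+0.907900))/(1+207/9331) = 1793/2000 ≈ 0.896500

1 1 9831/10000
2 2 377/400
3 3 1871/2000
4 4 9079/10000
5 5 1793/2000
f(2y,5y) = ((377/400)/(1793/2000) − 1)/(3) = 92/5379 ≈ 1.7104%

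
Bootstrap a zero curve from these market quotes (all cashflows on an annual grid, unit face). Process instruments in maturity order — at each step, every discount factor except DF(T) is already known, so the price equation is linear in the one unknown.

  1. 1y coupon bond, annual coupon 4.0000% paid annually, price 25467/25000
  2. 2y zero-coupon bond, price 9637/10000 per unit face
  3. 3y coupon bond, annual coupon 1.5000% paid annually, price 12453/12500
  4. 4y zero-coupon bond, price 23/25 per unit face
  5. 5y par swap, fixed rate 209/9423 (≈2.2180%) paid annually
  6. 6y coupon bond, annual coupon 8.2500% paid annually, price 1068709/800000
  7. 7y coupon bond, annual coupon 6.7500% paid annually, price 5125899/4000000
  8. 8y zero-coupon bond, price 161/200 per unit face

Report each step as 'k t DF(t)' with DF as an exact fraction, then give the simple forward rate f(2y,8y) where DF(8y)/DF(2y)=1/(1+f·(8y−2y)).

1 1 1959/2000
2 2 9637/10000
3 3 1191/1250
4 4 23/25
5 5 1791/2000
6 6 7/8
7 7 1059/1250
8 8 161/200
f(2y,8y) = ((9637/10000)/(161/200) − 1)/(6) = 23/700 ≈ 3.2857%

step 1 [1y] bond c/1=1/25: DF=(25467/25000 − 1/25·(0))/(1+1/25) = 1959/2000 ≈ 0.979500
step 2 [2y] zero: DF = P = 9637/10000 ≈ 0.963700
step 3 [3y] bond c/1=3/200: DF=(12453/12500 − 3/200·(0.979500+0.963700))/(1+3/200) = 1191/1250 ≈ 0.952800
step 4 [4y] zero: DF = P = 23/25 ≈ 0.920000
step 5 [5y] swap r/1=209/9423: DF=(1 − 209/9423·(0.979500+0.963700+0.952800+0.920000))/(1+209/9423) = 1791/2000 ≈ 0.895500
step 6 [6y] bond c/1=33/400: DF=(1068709/800000 − 33/400·(0.979500+0.963700+0.952800+0.920000+0.895500))/(1+33/400) = 7/8 ≈ 0.875000
step 7 [7y] bond c/1=27/400: DF=(5125899/4000000 − 27/400·(0.979500+0.963700+0.952800+0.920000+0.895500+0.875000))/(1+27/400) = 1059/1250 ≈ 0.847200
step 8 [8y] zero: DF = P = 161/200 ≈ 0.805000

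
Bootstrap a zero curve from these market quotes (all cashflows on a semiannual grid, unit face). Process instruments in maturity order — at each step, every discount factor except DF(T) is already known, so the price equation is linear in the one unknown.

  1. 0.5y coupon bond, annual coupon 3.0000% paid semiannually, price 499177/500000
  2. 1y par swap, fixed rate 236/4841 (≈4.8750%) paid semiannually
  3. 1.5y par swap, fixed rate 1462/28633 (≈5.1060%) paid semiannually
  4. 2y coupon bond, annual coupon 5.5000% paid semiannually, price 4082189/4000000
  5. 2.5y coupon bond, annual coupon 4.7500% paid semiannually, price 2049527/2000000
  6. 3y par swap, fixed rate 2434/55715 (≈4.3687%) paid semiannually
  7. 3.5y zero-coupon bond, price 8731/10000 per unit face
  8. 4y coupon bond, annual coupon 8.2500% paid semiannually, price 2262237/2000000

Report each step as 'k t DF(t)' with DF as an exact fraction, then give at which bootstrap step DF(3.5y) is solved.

step 1 [0.5y] bond c/2=3/200: DF=(499177/500000 − 3/200·(0))/(1+3/200) = 2459/2500 ≈ 0.983600
step 2 [1y] swap r/2=118/4841: DF=(1 − 118/4841·(0.983600))/(1+118/4841) = 1191/1250 ≈ 0.952800
step 3 [1.5y] swap r/2=731/28633: DF=(1 − 731/28633·(0.983600+0.952800))/(1+731/28633) = 9269/10000 ≈ 0.926900
step 4 [2y] bond c/2=11/400: DF=(4082189/4000000 − 11/400·(0.983600+0.952800+0.926900))/(1+11/400) = 4583/5000 ≈ 0.916600
step 5 [2.5y] bond c/2=19/800: DF=(2049527/2000000 − 19/800·(0.983600+0.952800+0.926900+0.916600))/(1+19/800) = 9133/10000 ≈ 0.913300
step 6 [3y] swap r/2=1217/55715: DF=(1 − 1217/55715·(0.983600+0.952800+0.926900+0.916600+0.913300))/(1+1217/55715) = 8783/10000 ≈ 0.878300
step 7 [3.5y] zero: DF = P = 8731/10000 ≈ 0.873100
step 8 [4y] bond c/2=33/800: DF=(2262237/2000000 − 33/800·(0.983600+0.952800+0.926900+0.916600+0.913300+0.878300+0.873100))/(1+33/800) = 831/1000 ≈ 0.831000

1 1/2 2459/2500
2 1 1191/1250
3 3/2 9269/10000
4 2 4583/5000
5 5/2 9133/10000
6 3 8783/10000
7 7/2 8731/10000
8 4 831/1000
DF(3.5y) is solved at step 7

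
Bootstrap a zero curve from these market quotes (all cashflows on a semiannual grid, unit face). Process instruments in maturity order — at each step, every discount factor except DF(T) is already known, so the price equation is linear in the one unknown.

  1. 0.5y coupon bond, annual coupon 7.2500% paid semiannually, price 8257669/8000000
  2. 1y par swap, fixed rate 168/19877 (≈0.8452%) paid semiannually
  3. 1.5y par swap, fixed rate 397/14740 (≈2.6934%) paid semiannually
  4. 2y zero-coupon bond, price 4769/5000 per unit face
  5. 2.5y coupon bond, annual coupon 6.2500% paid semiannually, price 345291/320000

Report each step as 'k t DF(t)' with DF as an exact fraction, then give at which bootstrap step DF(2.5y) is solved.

1 1/2 9961/10000
2 1 2479/2500
3 3/2 9603/10000
4 2 4769/5000
5 5/2 9281/10000
DF(2.5y) is solved at step 5

step 1 [0.5y] bond c/2=29/800: DF=(8257669/8000000 − 29/800·(0))/(1+29/800) = 9961/10000 ≈ 0.996100
step 2 [1y] swap r/2=84/19877: DF=(1 − 84/19877·(0.996100))/(1+84/19877) = 2479/2500 ≈ 0.991600
step 3 [1.5y] swap r/2=397/29480: DF=(1 − 397/29480·(0.996100+0.991600))/(1+397/29480) = 9603/10000 ≈ 0.960300
step 4 [2y] zero: DF = P = 4769/5000 ≈ 0.953800
step 5 [2.5y] bond c/2=1/32: DF=(345291/320000 − 1/32·(0.996100+0.991600+0.960300+0.953800))/(1+1/32) = 9281/10000 ≈ 0.928100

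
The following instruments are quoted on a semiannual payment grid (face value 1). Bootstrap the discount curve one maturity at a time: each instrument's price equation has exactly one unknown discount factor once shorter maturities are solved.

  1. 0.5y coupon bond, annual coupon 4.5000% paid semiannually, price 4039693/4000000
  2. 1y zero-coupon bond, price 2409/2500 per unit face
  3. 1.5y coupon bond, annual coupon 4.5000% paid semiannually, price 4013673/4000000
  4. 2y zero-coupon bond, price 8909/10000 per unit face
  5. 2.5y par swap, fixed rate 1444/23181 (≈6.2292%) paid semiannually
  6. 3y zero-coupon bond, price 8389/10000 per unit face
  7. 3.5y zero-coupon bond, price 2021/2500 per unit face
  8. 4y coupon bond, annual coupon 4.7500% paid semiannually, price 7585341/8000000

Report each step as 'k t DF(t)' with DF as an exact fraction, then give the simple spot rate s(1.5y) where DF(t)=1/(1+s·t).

1 1/2 9877/10000
2 1 2409/2500
3 3/2 1173/1250
4 2 8909/10000
5 5/2 2139/2500
6 3 8389/10000
7 7/2 2021/2500
8 4 1951/2500
s(1.5y) = (1/(1173/1250) − 1)/(3/2) = 154/3519 ≈ 4.3762%

step 1 [0.5y] bond c/2=9/400: DF=(4039693/4000000 − 9/400·(0))/(1+9/400) = 9877/10000 ≈ 0.987700
step 2 [1y] zero: DF = P = 2409/2500 ≈ 0.963600
step 3 [1.5y] bond c/2=9/400: DF=(4013673/4000000 − 9/400·(0.987700+0.963600))/(1+9/400) = 1173/1250 ≈ 0.938400
step 4 [2y] zero: DF = P = 8909/10000 ≈ 0.890900
step 5 [2.5y] swap r/2=722/23181: DF=(1 − 722/23181·(0.987700+0.963600+0.938400+0.890900))/(1+722/23181) = 2139/2500 ≈ 0.855600
step 6 [3y] zero: DF = P = 8389/10000 ≈ 0.838900
step 7 [3.5y] zero: DF = P = 2021/2500 ≈ 0.808400
step 8 [4y] bond c/2=19/800: DF=(7585341/8000000 − 19/800·(0.987700+0.963600+0.938400+0.890900+0.855600+0.838900+0.808400))/(1+19/800) = 1951/2500 ≈ 0.780400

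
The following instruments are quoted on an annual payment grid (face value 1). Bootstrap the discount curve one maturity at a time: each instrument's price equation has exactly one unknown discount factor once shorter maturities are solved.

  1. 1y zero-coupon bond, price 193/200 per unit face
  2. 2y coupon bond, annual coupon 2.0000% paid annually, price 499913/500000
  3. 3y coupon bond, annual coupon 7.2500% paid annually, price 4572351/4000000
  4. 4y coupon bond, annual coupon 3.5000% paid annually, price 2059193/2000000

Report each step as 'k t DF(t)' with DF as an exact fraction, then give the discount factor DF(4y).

1 1 193/200
2 2 9613/10000
3 3 2339/2500
4 4 449/500
DF(4y) = 449/500 ≈ 0.898000

step 1 [1y] zero: DF = P = 193/200 ≈ 0.965000
step 2 [2y] bond c/1=1/50: DF=(499913/500000 − 1/50·(0.965000))/(1+1/50) = 9613/10000 ≈ 0.961300
step 3 [3y] bond c/1=29/400: DF=(4572351/4000000 − 29/400·(0.965000+0.961300))/(1+29/400) = 2339/2500 ≈ 0.935600
step 4 [4y] bond c/1=7/200: DF=(2059193/2000000 − 7/200·(0.965000+0.961300+0.935600))/(1+7/200) = 449/500 ≈ 0.898000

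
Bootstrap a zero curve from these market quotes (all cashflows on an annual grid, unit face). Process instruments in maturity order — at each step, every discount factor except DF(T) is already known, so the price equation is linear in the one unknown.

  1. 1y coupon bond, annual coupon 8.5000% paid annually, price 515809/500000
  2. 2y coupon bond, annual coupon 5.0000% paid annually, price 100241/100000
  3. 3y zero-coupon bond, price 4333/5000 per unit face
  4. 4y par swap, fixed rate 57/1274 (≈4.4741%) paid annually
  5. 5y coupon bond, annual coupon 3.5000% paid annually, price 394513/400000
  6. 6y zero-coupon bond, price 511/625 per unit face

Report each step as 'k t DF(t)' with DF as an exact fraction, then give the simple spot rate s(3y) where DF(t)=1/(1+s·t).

step 1 [1y] bond c/1=17/200: DF=(515809/500000 − 17/200·(0))/(1+17/200) = 2377/2500 ≈ 0.950800
step 2 [2y] bond c/1=1/20: DF=(100241/100000 − 1/20·(0.950800))/(1+1/20) = 4547/5000 ≈ 0.909400
step 3 [3y] zero: DF = P = 4333/5000 ≈ 0.866600
step 4 [4y] swap r/1=57/1274: DF=(1 − 57/1274·(0.950800+0.909400+0.866600))/(1+57/1274) = 2101/2500 ≈ 0.840400
step 5 [5y] bond c/1=7/200: DF=(394513/400000 − 7/200·(0.950800+0.909400+0.866600+0.840400))/(1+7/200) = 8323/10000 ≈ 0.832300
step 6 [6y] zero: DF = P = 511/625 ≈ 0.817600

1 1 2377/2500
2 2 4547/5000
3 3 4333/5000
4 4 2101/2500
5 5 8323/10000
6 6 511/625
s(3y) = (1/(4333/5000) − 1)/(3) = 667/12999 ≈ 5.1312%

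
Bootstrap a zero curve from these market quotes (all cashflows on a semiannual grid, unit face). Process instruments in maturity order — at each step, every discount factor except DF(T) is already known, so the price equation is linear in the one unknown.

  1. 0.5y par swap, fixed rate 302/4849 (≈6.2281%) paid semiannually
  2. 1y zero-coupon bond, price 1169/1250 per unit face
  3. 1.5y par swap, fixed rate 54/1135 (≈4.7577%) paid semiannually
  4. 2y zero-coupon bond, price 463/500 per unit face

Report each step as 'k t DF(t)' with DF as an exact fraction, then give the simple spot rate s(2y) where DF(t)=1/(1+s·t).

step 1 [0.5y] swap r/2=151/4849: DF=(1 − 151/4849·(0))/(1+151/4849) = 4849/5000 ≈ 0.969800
step 2 [1y] zero: DF = P = 1169/1250 ≈ 0.935200
step 3 [1.5y] swap r/2=27/1135: DF=(1 − 27/1135·(0.969800+0.935200))/(1+27/1135) = 373/400 ≈ 0.932500
step 4 [2y] zero: DF = P = 463/500 ≈ 0.926000

1 1/2 4849/5000
2 1 1169/1250
3 3/2 373/400
4 2 463/500
s(2y) = (1/(463/500) − 1)/(2) = 37/926 ≈ 3.9957%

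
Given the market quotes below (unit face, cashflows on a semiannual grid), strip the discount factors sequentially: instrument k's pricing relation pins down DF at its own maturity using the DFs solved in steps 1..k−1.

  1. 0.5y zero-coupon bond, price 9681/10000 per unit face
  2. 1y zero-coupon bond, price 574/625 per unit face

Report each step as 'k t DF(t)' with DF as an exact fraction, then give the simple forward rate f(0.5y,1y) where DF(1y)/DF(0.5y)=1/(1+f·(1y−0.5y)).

step 1 [0.5y] zero: DF = P = 9681/10000 ≈ 0.968100
step 2 [1y] zero: DF = P = 574/625 ≈ 0.918400

1 1/2 9681/10000
2 1 574/625
f(0.5y,1y) = ((9681/10000)/(574/625) − 1)/(1/2) = 71/656 ≈ 10.8232%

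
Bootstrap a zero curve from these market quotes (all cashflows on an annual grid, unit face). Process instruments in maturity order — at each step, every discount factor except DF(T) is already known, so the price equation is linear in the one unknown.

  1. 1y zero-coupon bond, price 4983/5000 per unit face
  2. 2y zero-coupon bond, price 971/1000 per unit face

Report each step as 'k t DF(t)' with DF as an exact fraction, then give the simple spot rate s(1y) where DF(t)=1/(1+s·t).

step 1 [1y] zero: DF = P = 4983/5000 ≈ 0.996600
step 2 [2y] zero: DF = P = 971/1000 ≈ 0.971000

1 1 4983/5000
2 2 971/1000
s(1y) = (1/(4983/5000) − 1)/(1) = 17/4983 ≈ 0.3412%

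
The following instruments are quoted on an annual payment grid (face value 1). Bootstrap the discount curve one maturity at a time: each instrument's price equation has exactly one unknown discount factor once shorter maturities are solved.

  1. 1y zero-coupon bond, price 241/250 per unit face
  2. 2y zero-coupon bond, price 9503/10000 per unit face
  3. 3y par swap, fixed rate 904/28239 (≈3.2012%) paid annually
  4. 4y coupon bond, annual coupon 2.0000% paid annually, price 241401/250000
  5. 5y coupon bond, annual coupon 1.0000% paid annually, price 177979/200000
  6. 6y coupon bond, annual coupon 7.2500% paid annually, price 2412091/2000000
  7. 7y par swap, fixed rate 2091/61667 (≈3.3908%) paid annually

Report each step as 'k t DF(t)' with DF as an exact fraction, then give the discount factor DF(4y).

step 1 [1y] zero: DF = P = 241/250 ≈ 0.964000
step 2 [2y] zero: DF = P = 9503/10000 ≈ 0.950300
step 3 [3y] swap r/1=904/28239: DF=(1 − 904/28239·(0.964000+0.950300))/(1+904/28239) = 1137/1250 ≈ 0.909600
step 4 [4y] bond c/1=1/50: DF=(241401/250000 − 1/50·(0.964000+0.950300+0.909600))/(1+1/50) = 8913/10000 ≈ 0.891300
step 5 [5y] bond c/1=1/100: DF=(177979/200000 − 1/100·(0.964000+0.950300+0.909600+0.891300))/(1+1/100) = 8443/10000 ≈ 0.844300
step 6 [6y] bond c/1=29/400: DF=(2412091/2000000 − 29/400·(0.964000+0.950300+0.909600+0.891300+0.844300))/(1+29/400) = 8163/10000 ≈ 0.816300
step 7 [7y] swap r/1=2091/61667: DF=(1 − 2091/61667·(0.964000+0.950300+0.909600+0.891300+0.844300+0.816300))/(1+2091/61667) = 7909/10000 ≈ 0.790900

1 1 241/250
2 2 9503/10000
3 3 1137/1250
4 4 8913/10000
5 5 8443/10000
6 6 8163/10000
7 7 7909/10000
DF(4y) = 8913/10000 ≈ 0.891300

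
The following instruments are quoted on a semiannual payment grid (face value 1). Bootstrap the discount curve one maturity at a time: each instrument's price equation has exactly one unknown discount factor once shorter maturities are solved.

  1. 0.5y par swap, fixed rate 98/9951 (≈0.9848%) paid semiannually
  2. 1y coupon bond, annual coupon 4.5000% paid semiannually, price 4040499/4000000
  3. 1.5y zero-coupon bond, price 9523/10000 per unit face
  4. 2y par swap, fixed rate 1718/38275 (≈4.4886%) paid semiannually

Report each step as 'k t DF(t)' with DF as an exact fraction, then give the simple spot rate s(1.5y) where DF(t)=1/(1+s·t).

step 1 [0.5y] swap r/2=49/9951: DF=(1 − 49/9951·(0))/(1+49/9951) = 9951/10000 ≈ 0.995100
step 2 [1y] bond c/2=9/400: DF=(4040499/4000000 − 9/400·(0.995100))/(1+9/400) = 483/500 ≈ 0.966000
step 3 [1.5y] zero: DF = P = 9523/10000 ≈ 0.952300
step 4 [2y] swap r/2=859/38275: DF=(1 − 859/38275·(0.995100+0.966000+0.952300))/(1+859/38275) = 9141/10000 ≈ 0.914100

1 1/2 9951/10000
2 1 483/500
3 3/2 9523/10000
4 2 9141/10000
s(1.5y) = (1/(9523/10000) − 1)/(3/2) = 318/9523 ≈ 3.3393%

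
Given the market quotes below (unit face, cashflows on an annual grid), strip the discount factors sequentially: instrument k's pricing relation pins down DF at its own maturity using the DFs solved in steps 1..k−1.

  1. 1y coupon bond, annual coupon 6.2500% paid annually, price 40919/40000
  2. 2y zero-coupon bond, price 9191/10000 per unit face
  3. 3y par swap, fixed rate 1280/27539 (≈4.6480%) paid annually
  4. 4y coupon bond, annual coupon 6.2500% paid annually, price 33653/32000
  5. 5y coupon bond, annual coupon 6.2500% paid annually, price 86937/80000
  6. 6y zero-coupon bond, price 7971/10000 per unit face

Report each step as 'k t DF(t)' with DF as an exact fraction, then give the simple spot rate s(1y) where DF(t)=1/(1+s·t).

1 1 2407/2500
2 2 9191/10000
3 3 109/125
4 4 4139/5000
5 5 8121/10000
6 6 7971/10000
s(1y) = (1/(2407/2500) − 1)/(1) = 93/2407 ≈ 3.8637%

step 1 [1y] bond c/1=1/16: DF=(40919/40000 − 1/16·(0))/(1+1/16) = 2407/2500 ≈ 0.962800
step 2 [2y] zero: DF = P = 9191/10000 ≈ 0.919100
step 3 [3y] swap r/1=1280/27539: DF=(1 − 1280/27539·(0.962800+0.919100))/(1+1280/27539) = 109/125 ≈ 0.872000
step 4 [4y] bond c/1=1/16: DF=(33653/32000 − 1/16·(0.962800+0.919100+0.872000))/(1+1/16) = 4139/5000 ≈ 0.827800
step 5 [5y] bond c/1=1/16: DF=(86937/80000 − 1/16·(0.962800+0.919100+0.872000+0.827800))/(1+1/16) = 8121/10000 ≈ 0.812100
step 6 [6y] zero: DF = P = 7971/10000 ≈ 0.797100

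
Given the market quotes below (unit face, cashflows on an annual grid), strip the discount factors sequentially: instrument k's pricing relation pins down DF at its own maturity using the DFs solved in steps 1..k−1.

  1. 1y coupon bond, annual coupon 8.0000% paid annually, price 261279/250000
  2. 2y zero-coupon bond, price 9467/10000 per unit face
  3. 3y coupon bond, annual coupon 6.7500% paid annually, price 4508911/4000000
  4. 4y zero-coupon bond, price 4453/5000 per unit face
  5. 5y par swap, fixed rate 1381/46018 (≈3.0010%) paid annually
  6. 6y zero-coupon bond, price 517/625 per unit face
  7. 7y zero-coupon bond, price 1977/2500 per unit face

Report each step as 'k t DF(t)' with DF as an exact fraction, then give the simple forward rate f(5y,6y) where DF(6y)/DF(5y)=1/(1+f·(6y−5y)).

1 1 9677/10000
2 2 9467/10000
3 3 9349/10000
4 4 4453/5000
5 5 8619/10000
6 6 517/625
7 7 1977/2500
f(5y,6y) = ((8619/10000)/(517/625) − 1)/(1) = 347/8272 ≈ 4.1949%

step 1 [1y] bond c/1=2/25: DF=(261279/250000 − 2/25·(0))/(1+2/25) = 9677/10000 ≈ 0.967700
step 2 [2y] zero: DF = P = 9467/10000 ≈ 0.946700
step 3 [3y] bond c/1=27/400: DF=(4508911/4000000 − 27/400·(0.967700+0.946700))/(1+27/400) = 9349/10000 ≈ 0.934900
step 4 [4y] zero: DF = P = 4453/5000 ≈ 0.890600
step 5 [5y] swap r/1=1381/46018: DF=(1 − 1381/46018·(0.967700+0.946700+0.934900+0.890600))/(1+1381/46018) = 8619/10000 ≈ 0.861900
step 6 [6y] zero: DF = P = 517/625 ≈ 0.827200
step 7 [7y] zero: DF = P = 1977/2500 ≈ 0.790800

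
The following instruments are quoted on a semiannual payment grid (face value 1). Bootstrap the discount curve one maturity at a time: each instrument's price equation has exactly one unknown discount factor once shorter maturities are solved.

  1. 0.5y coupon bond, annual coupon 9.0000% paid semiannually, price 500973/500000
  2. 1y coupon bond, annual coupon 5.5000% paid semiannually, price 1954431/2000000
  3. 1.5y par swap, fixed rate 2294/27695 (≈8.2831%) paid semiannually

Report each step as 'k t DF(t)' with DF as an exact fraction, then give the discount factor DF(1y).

1 1/2 2397/2500
2 1 4627/5000
3 3/2 8853/10000
DF(1y) = 4627/5000 ≈ 0.925400

step 1 [0.5y] bond c/2=9/200: DF=(500973/500000 − 9/200·(0))/(1+9/200) = 2397/2500 ≈ 0.958800
step 2 [1y] bond c/2=11/400: DF=(1954431/2000000 − 11/400·(0.958800))/(1+11/400) = 4627/5000 ≈ 0.925400
step 3 [1.5y] swap r/2=1147/27695: DF=(1 − 1147/27695·(0.958800+0.925400))/(1+1147/27695) = 8853/10000 ≈ 0.885300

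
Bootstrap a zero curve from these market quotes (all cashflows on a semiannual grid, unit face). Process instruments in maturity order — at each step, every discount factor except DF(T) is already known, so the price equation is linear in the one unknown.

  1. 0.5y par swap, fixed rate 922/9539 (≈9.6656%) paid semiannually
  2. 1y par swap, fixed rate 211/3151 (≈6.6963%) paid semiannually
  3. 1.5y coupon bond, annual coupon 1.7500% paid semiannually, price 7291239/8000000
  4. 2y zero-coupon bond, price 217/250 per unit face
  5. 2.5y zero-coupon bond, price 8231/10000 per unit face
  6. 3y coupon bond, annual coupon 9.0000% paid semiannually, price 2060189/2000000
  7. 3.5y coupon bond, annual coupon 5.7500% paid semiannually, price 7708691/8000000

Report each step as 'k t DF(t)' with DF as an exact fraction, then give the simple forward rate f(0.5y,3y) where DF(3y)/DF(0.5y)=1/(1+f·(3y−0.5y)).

1 1/2 9539/10000
2 1 9367/10000
3 3/2 8871/10000
4 2 217/250
5 5/2 8231/10000
6 3 7933/10000
7 7/2 987/1250
f(0.5y,3y) = ((9539/10000)/(7933/10000) − 1)/(5/2) = 3212/39665 ≈ 8.0978%

step 1 [0.5y] swap r/2=461/9539: DF=(1 − 461/9539·(0))/(1+461/9539) = 9539/10000 ≈ 0.953900
step 2 [1y] swap r/2=211/6302: DF=(1 − 211/6302·(0.953900))/(1+211/6302) = 9367/10000 ≈ 0.936700
step 3 [1.5y] bond c/2=7/800: DF=(7291239/8000000 − 7/800·(0.953900+0.936700))/(1+7/800) = 8871/10000 ≈ 0.887100
step 4 [2y] zero: DF = P = 217/250 ≈ 0.868000
step 5 [2.5y] zero: DF = P = 8231/10000 ≈ 0.823100
step 6 [3y] bond c/2=9/200: DF=(2060189/2000000 − 9/200·(0.953900+0.936700+0.887100+0.868000+0.823100))/(1+9/200) = 7933/10000 ≈ 0.793300
step 7 [3.5y] bond c/2=23/800: DF=(7708691/8000000 − 23/800·(0.953900+0.936700+0.887100+0.868000+0.823100+0.793300))/(1+23/800) = 987/1250 ≈ 0.789600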